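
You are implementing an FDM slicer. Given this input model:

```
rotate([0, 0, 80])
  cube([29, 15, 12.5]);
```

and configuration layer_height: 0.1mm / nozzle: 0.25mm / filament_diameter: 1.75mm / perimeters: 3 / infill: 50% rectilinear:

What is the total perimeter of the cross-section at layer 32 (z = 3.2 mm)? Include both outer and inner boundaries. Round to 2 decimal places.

88.00 mm

At z = 3.2 mm: the cube (footprint 29×15) is included at this height (perimeter 88.00 mm); (whole slice rotated 80° about Z — lengths, areas and connectivity unchanged). Overall, the cross-section is a single solid region. Total boundary length (outer) = 88.00 mm.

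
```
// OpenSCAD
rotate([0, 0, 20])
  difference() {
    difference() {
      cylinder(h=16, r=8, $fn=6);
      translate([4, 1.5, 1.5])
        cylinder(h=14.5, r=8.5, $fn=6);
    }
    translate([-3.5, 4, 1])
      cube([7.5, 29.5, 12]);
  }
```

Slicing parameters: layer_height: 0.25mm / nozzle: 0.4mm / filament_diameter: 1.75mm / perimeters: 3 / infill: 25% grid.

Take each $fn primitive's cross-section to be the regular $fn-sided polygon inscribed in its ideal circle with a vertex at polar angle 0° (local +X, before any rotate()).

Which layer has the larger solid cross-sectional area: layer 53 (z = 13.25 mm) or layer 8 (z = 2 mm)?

Layer 53 (z = 13.25): the r=8 cylinder gives a regular 6-gon of circumradius 8 (constant along its height) (area = (6/2)·8.000²·sin(360°/6) = 166.28 mm²); the r=8.5 cylinder at (4, 1.5) gives a regular 6-gon of circumradius 8.5 (constant along its height) (area = (6/2)·8.500²·sin(360°/6) = 187.71 mm²); After the difference (first − rest): starting from the r=8 cylinder (166.28 mm²), the r=8.5 cylinder at (4, 1.5) partially overlaps it — only the 111.95 mm² overlap (of its 187.71 mm²) is removed, clipping the outline — area = 54.33 mm²; the cube at (-3.5, 4) is absent (z outside [1, 13]); After the difference (first − rest): none of the subtracted shapes is present at this height, so the result so far is unchanged — area = 54.33 mm²; (whole slice rotated 20° about Z — lengths, areas and connectivity unchanged). So its area = 54.33 mm². Layer 8 (z = 2): the r=8 cylinder gives a regular 6-gon of circumradius 8 (constant along its height) (area = (6/2)·8.000²·sin(360°/6) = 166.28 mm²); the r=8.5 cylinder at (4, 1.5) gives a regular 6-gon of circumradius 8.5 (constant along its height) (area = (6/2)·8.500²·sin(360°/6) = 187.71 mm²); Subtracting the remaining from the first: starting from the r=8 cylinder (166.28 mm²), the r=8.5 cylinder at (4, 1.5) partially overlaps it — only the 111.95 mm² overlap (of its 187.71 mm²) is removed, clipping the outline — area = 54.33 mm²; the 7.5×29.5 cube at (-3.5, 4) contributes its full rectangle (area 221.25 mm²); After the difference (first − rest): starting from that combined region (54.33 mm²), the 7.5×29.5 cube at (-3.5, 4) partially overlaps it — only the 3.77 mm² overlap (of its 221.25 mm²) is removed, clipping the outline — area = 50.56 mm²; (rotated 20° about Z; rotation is an isometry so areas/perimeters/island counts are preserved). So its area = 50.56 mm². Layer 53 is larger (54.33 vs 50.56 mm²).

layer 53 (z = 13.25 mm)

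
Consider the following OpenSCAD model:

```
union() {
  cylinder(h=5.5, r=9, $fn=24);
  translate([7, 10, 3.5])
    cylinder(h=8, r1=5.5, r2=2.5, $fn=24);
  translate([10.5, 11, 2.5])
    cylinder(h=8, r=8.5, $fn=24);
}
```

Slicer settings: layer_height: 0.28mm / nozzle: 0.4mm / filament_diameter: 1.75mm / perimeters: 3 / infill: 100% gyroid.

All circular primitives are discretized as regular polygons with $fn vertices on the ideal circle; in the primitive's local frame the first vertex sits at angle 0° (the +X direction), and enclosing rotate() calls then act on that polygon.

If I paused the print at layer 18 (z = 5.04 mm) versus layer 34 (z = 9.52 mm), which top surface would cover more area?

layer 18 (z = 5.04 mm)

Layer 18 (z = 5.04): the cylinder: section is a regular 24-gon, circumradius r=9 (area = (24/2)·9.000²·sin(360°/24) = 251.57 mm²); the cone at (7, 10) (r1=5.5→r2=2.5) has section circumradius 4.923 here — a regular 24-gon (area = (24/2)·4.923²·sin(360°/24) = 75.26 mm²); the r=8.5 cylinder at (10.5, 11) gives a regular 24-gon of circumradius 8.5 (constant along its height) (area = (24/2)·8.500²·sin(360°/24) = 224.40 mm²); Taking the union: the regions partially overlap — summed areas 551.23 mm² minus the doubly-counted overlap 87.69 mm² gives 463.53 mm² — area = 463.53 mm². So its area = 463.53 mm². Layer 34 (z = 9.52): the cylinder is not intersected at this z (z outside [0, 5.5]); the cone at (7, 10): at t=0.752 of its height the radius interpolates to r₁+(r₂−r₁)t = 3.243, giving a regular 24-gon of that circumradius (area = (24/2)·3.243²·sin(360°/24) = 32.65 mm²); the cylinder at (10.5, 11): section is a regular 24-gon, circumradius r=8.5 (area = (24/2)·8.500²·sin(360°/24) = 224.40 mm²); Combining (union): the cone at (7, 10) lies entirely inside the r=8.5 cylinder at (10.5, 11), so the union is just the r=8.5 cylinder at (10.5, 11) — area = 224.40 mm². So its area = 224.40 mm². Layer 18 is larger (463.53 vs 224.40 mm²).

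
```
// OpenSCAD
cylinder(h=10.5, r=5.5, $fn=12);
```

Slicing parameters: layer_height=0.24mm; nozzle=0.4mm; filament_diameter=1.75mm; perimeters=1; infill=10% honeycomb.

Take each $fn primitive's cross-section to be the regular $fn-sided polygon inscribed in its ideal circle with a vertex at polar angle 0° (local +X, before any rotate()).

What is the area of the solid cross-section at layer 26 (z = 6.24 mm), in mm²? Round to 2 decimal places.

90.75 mm²

At z = 6.24 mm: the cylinder: section is a regular 12-gon, circumradius r=5.5 (area = (12/2)·5.500²·sin(360°/12) = 90.75 mm²). Overall, the cross-section is a single solid region. Net area = 90.75 mm².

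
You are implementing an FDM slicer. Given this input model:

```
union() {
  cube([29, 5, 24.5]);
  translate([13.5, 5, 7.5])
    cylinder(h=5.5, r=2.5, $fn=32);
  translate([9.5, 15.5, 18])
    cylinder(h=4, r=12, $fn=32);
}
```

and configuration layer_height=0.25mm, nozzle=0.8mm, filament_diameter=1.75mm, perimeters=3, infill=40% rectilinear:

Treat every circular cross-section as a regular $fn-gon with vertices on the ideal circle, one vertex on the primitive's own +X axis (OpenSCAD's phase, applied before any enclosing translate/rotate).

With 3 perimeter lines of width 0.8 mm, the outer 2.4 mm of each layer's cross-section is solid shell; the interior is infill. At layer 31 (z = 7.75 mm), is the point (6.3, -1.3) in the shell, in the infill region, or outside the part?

outside

At z = 7.75 mm: the cube is present — its section is the full 29×5 rectangle; the cylinder at (13.5, 5): section is a regular 32-gon, circumradius r=2.5; the cylinder at (9.5, 15.5) is absent (z outside [18, 22]); Combining (union): the regions partially overlap (shared area 9.75 mm²), so overlapping operands fuse into one piece — 1 connected region. Overall, the cross-section is a single solid region. The nearest boundary edge runs (29.00, 0.00)→(0.00, 0.00); distance from the point to it = 1.30 mm. The point is not inside any of the regions above, so it lies outside the cross-section (1.30 mm from the nearest boundary).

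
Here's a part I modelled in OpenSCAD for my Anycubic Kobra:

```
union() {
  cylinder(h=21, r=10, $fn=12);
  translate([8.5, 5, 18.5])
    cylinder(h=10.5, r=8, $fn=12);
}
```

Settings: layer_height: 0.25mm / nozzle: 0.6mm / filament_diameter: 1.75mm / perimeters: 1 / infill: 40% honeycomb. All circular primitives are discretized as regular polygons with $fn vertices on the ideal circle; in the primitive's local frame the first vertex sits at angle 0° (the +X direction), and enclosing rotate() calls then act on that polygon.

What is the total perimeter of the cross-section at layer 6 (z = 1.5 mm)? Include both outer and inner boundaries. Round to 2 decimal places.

62.12 mm

At z = 1.5 mm: the cylinder: section is a regular 12-gon, circumradius r=10 (perimeter = 2·12·10.000·sin(180°/12) = 62.12 mm); the cylinder at (8.5, 5) is absent (z outside [18.5, 29]); Combining (union): only the r=10 cylinder is present, so the union is just that shape — boundary = 62.12 mm. Overall, the cross-section is a single solid region. Total boundary length (outer) = 62.12 mm.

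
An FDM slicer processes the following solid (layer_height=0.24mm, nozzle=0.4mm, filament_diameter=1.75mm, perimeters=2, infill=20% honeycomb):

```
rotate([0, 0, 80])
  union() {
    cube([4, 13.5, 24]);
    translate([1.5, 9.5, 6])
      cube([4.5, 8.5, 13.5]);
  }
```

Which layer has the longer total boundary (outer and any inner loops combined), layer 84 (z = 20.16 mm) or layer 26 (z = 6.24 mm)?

layer 26 (z = 6.24 mm)

Layer 84 (z = 20.16): the 4×13.5 cube contributes its full rectangle (perimeter 35.00 mm); the cube at (1.5, 9.5) does not reach this height (z outside [6, 19.5]); Taking the union: only the 4×13.5 cube is present, so the union is just that shape — boundary = 35.00 mm; (whole slice rotated 80° about Z — lengths, areas and connectivity unchanged). So its perimeter = 35.00 mm. Layer 26 (z = 6.24): the cube is present — its section is the full 4×13.5 rectangle (perimeter 35.00 mm); the cube at (1.5, 9.5) (footprint 4.5×8.5) is included at this height (perimeter 26.00 mm); Combining (union): the regions partially overlap (shared area 10.00 mm²), so the edge portions inside another operand are dropped and the merged outline is re-measured after clipping — boundary = 48.00 mm; (whole slice rotated 80° about Z — lengths, areas and connectivity unchanged). So its perimeter = 48.00 mm. Layer 26 is larger (48.00 vs 35.00 mm).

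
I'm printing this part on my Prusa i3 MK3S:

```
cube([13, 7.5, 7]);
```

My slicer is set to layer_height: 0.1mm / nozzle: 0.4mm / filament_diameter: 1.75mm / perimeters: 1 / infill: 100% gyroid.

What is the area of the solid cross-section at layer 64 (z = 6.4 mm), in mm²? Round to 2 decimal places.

97.50 mm²

At z = 6.4 mm: the 13×7.5 cube contributes its full rectangle (area 97.50 mm²). Overall, the cross-section is a single solid region. Net area = 97.50 mm².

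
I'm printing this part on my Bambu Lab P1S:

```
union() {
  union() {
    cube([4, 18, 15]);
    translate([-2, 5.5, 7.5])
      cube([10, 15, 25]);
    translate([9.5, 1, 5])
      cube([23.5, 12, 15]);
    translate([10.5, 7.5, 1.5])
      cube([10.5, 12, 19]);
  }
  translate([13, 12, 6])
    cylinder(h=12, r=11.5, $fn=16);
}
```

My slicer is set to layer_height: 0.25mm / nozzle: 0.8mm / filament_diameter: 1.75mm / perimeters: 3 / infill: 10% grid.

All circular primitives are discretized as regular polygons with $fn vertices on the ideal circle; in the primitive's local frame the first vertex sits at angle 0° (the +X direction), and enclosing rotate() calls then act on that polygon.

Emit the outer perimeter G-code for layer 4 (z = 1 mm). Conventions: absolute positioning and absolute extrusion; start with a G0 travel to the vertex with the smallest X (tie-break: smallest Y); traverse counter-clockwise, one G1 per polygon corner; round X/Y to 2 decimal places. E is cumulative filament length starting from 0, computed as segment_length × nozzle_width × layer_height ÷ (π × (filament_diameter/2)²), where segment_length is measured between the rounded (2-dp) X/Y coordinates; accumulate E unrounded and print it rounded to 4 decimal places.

At z = 1 mm: the cube is present — its section is the full 4×18 rectangle; the cube at (-2, 5.5) is not intersected at this z (z outside [7.5, 32.5]); the cube at (9.5, 1) does not reach this height (z outside [5, 20]); the cube at (10.5, 7.5) is not intersected at this z (z outside [1.5, 20.5]); Merging all regions: only the 4×18 cube is present, so the union is just that shape — 1 connected region; the cylinder at (13, 12) is absent (z outside [6, 18]); Taking the union: only the result so far is present, so the union is just that shape — 1 connected region. The outline is a single polygon with 4 vertices. Extrusion per mm of travel: 0.8 × 0.25 / (π × 0.875²) = 0.083150. Accumulating E over each segment gives final E = 3.6586.

G0 X0.00 Y0.00 Z1.00
G1 X4.00 Y0.00 E0.3326
G1 X4.00 Y18.00 E1.8293
G1 X0.00 Y18.00 E2.1619
G1 X0.00 Y0.00 E3.6586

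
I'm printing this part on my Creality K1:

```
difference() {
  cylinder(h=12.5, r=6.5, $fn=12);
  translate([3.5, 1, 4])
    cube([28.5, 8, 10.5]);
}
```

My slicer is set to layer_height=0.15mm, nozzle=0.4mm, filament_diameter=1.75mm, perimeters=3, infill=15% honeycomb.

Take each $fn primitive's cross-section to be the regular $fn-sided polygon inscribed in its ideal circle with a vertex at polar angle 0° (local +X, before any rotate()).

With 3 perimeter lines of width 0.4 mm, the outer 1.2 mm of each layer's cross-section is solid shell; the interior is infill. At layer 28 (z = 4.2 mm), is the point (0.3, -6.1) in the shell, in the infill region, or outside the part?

At z = 4.2 mm: the cylinder: section is a regular 12-gon, circumradius r=6.5; the cube at (3.5, 1) (footprint 28.5×8) is included at this height; Taking the first minus the rest: starting from the r=6.5 cylinder, the 28.5×8 cube at (3.5, 1) partially overlaps it — only the 7.74 mm² overlap (of its 228.00 mm²) is removed, clipping the outline — 1 connected region. Overall, the cross-section is a single solid region. The nearest boundary edge runs (3.25, -5.63)→(-0.00, -6.50); distance from the point to it = 0.31 mm. The point is inside the cross-section, 0.31 mm from the nearest boundary — within the 1.2 mm shell band (3 × 0.4).

shell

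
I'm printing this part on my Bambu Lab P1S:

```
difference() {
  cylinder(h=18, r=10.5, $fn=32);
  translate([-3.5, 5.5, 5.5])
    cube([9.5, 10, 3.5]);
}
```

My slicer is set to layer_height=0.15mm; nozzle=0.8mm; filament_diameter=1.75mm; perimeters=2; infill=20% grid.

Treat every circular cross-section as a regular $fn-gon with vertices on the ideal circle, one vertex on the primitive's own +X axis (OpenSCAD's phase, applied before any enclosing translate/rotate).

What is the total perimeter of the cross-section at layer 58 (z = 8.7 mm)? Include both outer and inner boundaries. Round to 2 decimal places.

72.85 mm

At z = 8.7 mm: the cylinder: section is a regular 32-gon, circumradius r=10.5 (perimeter = 2·32·10.500·sin(180°/32) = 65.87 mm); the cube at (-3.5, 5.5) (footprint 9.5×10) is included at this height (perimeter 39.00 mm); Subtracting the remaining from the first: starting from the r=10.5 cylinder, the 9.5×10 cube at (-3.5, 5.5) partially overlaps it — only the 42.85 mm² overlap (of its 95.00 mm²) is removed, clipping the outline — boundary = 72.85 mm. Overall, the cross-section is a single solid region. Total boundary length (outer) = 72.85 mm.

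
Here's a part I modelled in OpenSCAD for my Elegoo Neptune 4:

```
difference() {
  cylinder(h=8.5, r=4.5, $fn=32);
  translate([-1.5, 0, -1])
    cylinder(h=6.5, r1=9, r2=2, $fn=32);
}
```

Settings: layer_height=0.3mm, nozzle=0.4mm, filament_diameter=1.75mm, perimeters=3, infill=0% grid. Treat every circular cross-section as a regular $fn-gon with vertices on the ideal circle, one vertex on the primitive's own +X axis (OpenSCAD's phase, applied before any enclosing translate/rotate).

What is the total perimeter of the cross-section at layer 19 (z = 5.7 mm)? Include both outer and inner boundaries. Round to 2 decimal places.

At z = 5.7 mm: the r=4.5 cylinder gives a regular 32-gon of circumradius 4.5 (constant along its height) (perimeter = 2·32·4.500·sin(180°/32) = 28.23 mm); the cone at (-1.5, 0) is not intersected at this z (z outside [-1, 5.5]); Subtracting the remaining from the first: none of the subtracted shapes is present at this height, so the r=4.5 cylinder is unchanged — boundary = 28.23 mm. Overall, the cross-section is a single solid region. Total boundary length (outer) = 28.23 mm.

28.23 mm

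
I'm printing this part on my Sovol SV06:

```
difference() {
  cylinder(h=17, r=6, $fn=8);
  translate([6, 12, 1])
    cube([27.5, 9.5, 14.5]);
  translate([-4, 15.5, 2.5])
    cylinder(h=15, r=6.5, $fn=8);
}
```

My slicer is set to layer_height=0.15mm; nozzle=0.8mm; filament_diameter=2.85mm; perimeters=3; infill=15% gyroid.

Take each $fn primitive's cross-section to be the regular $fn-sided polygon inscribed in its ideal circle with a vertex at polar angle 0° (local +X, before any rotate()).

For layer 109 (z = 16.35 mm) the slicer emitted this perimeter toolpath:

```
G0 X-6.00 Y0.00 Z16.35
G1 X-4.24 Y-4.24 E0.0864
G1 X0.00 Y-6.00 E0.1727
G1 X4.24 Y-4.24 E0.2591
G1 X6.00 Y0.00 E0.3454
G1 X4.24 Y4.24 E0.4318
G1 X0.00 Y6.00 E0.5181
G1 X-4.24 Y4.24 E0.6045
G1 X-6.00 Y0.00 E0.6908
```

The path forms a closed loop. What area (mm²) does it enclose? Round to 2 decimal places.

101.76 mm²

Apply the shoelace formula to the sequence of (X, Y) vertices; enclosed area = 101.76 mm².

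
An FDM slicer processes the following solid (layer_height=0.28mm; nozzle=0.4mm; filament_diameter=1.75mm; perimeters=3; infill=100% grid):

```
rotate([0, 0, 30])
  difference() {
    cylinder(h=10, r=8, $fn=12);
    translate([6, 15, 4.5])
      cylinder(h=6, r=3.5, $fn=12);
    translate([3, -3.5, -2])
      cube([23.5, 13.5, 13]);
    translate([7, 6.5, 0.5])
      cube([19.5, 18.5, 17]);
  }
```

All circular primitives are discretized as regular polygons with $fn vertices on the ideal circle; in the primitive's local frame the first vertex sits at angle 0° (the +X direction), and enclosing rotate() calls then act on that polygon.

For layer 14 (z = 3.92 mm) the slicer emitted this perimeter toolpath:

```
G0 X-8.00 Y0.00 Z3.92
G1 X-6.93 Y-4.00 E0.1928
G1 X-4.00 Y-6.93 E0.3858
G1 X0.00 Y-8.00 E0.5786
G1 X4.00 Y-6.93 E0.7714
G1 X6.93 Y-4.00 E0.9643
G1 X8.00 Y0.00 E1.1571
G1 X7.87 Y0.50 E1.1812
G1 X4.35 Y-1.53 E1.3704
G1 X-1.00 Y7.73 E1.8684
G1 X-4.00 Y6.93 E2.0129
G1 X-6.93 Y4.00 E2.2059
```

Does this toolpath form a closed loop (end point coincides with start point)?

Start point (G0): (-8.00, 0.00). End point (last G1): the path does not return to the start — open.

no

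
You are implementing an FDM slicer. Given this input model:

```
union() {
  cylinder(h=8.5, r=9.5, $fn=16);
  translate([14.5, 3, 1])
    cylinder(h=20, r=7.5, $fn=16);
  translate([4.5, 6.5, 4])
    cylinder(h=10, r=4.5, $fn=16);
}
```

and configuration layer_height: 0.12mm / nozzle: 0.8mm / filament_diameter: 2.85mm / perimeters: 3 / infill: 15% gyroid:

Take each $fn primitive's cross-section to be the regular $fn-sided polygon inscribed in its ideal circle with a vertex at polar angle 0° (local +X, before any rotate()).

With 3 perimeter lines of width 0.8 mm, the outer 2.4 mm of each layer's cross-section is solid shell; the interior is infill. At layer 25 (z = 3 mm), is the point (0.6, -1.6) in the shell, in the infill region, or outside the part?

At z = 3 mm: the r=9.5 cylinder gives a regular 16-gon of circumradius 9.5 (constant along its height); the cylinder at (14.5, 3): section is a regular 16-gon, circumradius r=7.5; the cylinder at (4.5, 6.5) does not reach this height (z outside [4, 14]); Taking the union: the regions partially overlap (shared area 10.36 mm²), so overlapping operands fuse into one piece — 1 connected region. Overall, the cross-section is a single solid region. The nearest boundary edge runs (3.64, -8.78)→(-0.00, -9.50); distance from the point to it = 7.63 mm. The point is inside the cross-section and 7.63 mm from the nearest boundary — more than the 2.4 mm shell width (3 × 0.8), so it's in the infill interior.

infill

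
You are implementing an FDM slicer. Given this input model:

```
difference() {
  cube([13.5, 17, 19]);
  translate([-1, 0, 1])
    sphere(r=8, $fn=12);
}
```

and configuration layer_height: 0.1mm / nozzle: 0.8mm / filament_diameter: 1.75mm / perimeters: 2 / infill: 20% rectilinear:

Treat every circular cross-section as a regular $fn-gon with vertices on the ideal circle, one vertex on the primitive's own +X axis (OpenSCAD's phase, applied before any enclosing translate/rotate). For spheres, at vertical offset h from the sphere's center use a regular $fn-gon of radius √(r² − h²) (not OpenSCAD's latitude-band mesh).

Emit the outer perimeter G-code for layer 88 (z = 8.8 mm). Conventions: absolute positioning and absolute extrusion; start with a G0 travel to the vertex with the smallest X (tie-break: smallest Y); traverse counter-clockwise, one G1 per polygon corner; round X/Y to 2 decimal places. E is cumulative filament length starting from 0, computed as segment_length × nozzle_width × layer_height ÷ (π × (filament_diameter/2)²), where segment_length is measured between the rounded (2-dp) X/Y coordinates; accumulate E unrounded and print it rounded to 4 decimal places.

G0 X0.00 Y1.43 Z8.80
G1 X0.54 Y0.89 E0.0254
G1 X0.78 Y0.00 E0.0561
G1 X13.50 Y0.00 E0.4791
G1 X13.50 Y17.00 E1.0446
G1 X0.00 Y17.00 E1.4936
G1 X0.00 Y1.43 E2.0114

At z = 8.8 mm: the 13.5×17 cube contributes its full rectangle; the r=8 sphere at (-1, 0) contributes a regular 12-gon of circumradius √(8²−7.8²) = 1.778; After the difference (first − rest): starting from the 13.5×17 cube, the r=8 sphere at (-1, 0) partially overlaps it — only the 0.73 mm² overlap (of its 9.48 mm²) is removed, clipping the outline — 1 connected region. The outline is a single polygon with 6 vertices. Extrusion per mm of travel: 0.8 × 0.1 / (π × 0.875²) = 0.033260. Accumulating E over each segment gives final E = 2.0114.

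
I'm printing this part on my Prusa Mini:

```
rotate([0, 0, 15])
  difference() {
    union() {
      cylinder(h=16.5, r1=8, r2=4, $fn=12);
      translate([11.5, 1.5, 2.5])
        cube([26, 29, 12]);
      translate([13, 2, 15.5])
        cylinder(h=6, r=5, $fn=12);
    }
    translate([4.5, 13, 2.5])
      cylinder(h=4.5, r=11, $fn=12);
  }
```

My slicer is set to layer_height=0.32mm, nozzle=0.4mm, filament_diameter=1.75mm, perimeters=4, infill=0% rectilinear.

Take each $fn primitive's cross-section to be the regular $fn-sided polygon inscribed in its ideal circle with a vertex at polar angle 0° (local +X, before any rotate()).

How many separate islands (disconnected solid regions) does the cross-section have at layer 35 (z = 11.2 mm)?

At z = 11.2 mm: the cone: at t=0.679 of its height the radius interpolates to r₁+(r₂−r₁)t = 5.285, giving a regular 12-gon of that circumradius; the cube at (11.5, 1.5) is present — its section is the full 26×29 rectangle; the cylinder at (13, 2) does not reach this height (z outside [15.5, 21.5]); Combining (union): the 2 present regions are separate (no shared area or edge), so areas and boundary lengths simply add and each stays a separate island — 2 connected regions; the cylinder at (4.5, 13) is not intersected at this z (z outside [2.5, 7]); Taking the first minus the rest: none of the subtracted shapes is present at this height, so the result so far is unchanged — 2 connected regions; (rotated 15° about Z; rotation is an isometry so areas/perimeters/island counts are preserved). Overall, the cross-section has 2 separate islands. Island count = 2.

2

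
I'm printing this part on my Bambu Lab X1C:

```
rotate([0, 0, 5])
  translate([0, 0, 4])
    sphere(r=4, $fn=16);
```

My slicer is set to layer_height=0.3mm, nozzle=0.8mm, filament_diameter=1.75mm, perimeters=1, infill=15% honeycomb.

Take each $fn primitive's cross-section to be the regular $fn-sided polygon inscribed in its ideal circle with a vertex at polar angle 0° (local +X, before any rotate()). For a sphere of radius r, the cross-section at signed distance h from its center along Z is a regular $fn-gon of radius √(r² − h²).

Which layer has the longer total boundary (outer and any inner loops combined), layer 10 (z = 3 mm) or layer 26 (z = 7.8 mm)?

layer 10 (z = 3 mm)

Layer 10 (z = 3): the r=4 sphere slices to a regular 16-gon of circumradius 3.873 (√(r²−h²) with h=1 from center) (perimeter = 2·16·3.873·sin(180°/16) = 24.18 mm); (rotated 5° about Z; rotation is an isometry so areas/perimeters/island counts are preserved). So its perimeter = 24.18 mm. Layer 26 (z = 7.8): the r=4 sphere slices to a regular 16-gon of circumradius 1.249 (√(r²−h²) with h=3.8 from center) (perimeter = 2·16·1.249·sin(180°/16) = 7.80 mm); (rotated 5° about Z; rotation is an isometry so areas/perimeters/island counts are preserved). So its perimeter = 7.80 mm. Layer 10 is larger (24.18 vs 7.80 mm).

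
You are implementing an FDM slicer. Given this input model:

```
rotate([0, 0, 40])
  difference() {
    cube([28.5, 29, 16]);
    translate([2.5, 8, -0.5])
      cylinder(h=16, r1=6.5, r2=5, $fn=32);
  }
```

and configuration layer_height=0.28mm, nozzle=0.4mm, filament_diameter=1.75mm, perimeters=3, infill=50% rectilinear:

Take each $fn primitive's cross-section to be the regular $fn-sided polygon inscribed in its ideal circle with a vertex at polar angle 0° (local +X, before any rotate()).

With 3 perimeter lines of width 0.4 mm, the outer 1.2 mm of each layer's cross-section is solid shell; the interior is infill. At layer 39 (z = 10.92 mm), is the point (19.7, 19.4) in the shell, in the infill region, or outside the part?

shell

At z = 10.92 mm: the cube (footprint 28.5×29) is included at this height; the cone at (2.5, 8) contributes a regular 32-gon of circumradius 5.429 (interpolated between r1=6.5 and r2=5 at t=0.714); After the difference (first − rest): starting from the 28.5×29 cube, the cone at (2.5, 8) partially overlaps it — only the 72.07 mm² overlap (of its 92.01 mm²) is removed, clipping the outline — 1 connected region; (whole slice rotated 40° about Z — lengths, areas and connectivity unchanged). Overall, the cross-section is a single solid region. Undo the 40° rotation: the query point maps to (27.561, 2.198) in the un-rotated model frame. The nearest boundary edge runs (28.50, 29.00)→(28.50, 0.00); distance from the point to it = 0.94 mm. The point is inside the cross-section, 0.94 mm from the nearest boundary — within the 1.2 mm shell band (3 × 0.4).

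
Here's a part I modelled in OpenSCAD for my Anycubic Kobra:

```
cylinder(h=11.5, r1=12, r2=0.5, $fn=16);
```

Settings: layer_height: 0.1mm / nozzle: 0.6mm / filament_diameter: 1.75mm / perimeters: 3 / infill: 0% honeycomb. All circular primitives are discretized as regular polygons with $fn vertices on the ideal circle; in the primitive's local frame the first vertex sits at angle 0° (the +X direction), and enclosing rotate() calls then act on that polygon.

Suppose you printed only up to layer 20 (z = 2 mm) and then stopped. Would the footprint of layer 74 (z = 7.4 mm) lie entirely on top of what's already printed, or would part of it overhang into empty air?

Compare the two slices. At z = 2: the cone contributes a regular 16-gon of circumradius 10.000 (interpolated between r1=12 and r2=0.5 at t=0.174) (area = (16/2)·10.000²·sin(360°/16) = 306.15 mm²). At z = 7.4: the cone (r1=12→r2=0.5) has section circumradius 4.600 here — a regular 16-gon (area = (16/2)·4.600²·sin(360°/16) = 64.78 mm²). Checking containment: the cross-section at z = 7.4 is a subset of the cross-section at z = 2.

entirely on top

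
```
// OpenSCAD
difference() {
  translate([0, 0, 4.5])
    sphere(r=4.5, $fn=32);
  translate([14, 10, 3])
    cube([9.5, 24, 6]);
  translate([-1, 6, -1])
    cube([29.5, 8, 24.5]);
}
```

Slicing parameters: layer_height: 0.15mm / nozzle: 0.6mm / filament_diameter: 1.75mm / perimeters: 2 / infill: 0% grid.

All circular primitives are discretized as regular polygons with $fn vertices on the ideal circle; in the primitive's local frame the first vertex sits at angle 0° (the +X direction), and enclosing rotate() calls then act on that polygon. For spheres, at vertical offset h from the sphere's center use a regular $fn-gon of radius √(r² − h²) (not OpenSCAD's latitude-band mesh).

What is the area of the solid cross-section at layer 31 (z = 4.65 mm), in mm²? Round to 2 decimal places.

At z = 4.65 mm: the sphere: section is a regular 32-gon, circumradius = √(r²−h²) = √(4.5²−0.15²) = 4.497 (area = (32/2)·4.497²·sin(360°/32) = 63.14 mm²); the cube at (14, 10) (footprint 9.5×24) is included at this height (area 228.00 mm²); the cube at (-1, 6) (footprint 29.5×8) is included at this height (area 236.00 mm²); Subtracting the remaining from the first: starting from the r=4.5 sphere (63.14 mm²), the 9.5×24 cube at (14, 10) misses the remaining region (no effect); the 29.5×8 cube at (-1, 6) misses the remaining region (no effect) — area = 63.14 mm². Overall, the cross-section is a single solid region. Net area = 63.14 mm².

63.14 mm²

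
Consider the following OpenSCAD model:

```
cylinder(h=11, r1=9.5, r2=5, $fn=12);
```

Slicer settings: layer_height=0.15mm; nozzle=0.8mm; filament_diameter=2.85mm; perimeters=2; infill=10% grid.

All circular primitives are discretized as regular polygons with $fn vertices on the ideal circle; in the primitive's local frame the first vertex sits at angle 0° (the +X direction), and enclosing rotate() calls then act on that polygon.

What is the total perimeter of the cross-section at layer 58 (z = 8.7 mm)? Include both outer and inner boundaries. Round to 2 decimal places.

36.90 mm

At z = 8.7 mm: the cone contributes a regular 12-gon of circumradius 5.941 (interpolated between r1=9.5 and r2=5 at t=0.791) (perimeter = 2·12·5.941·sin(180°/12) = 36.90 mm). Overall, the cross-section is a single solid region. Total boundary length (outer) = 36.90 mm.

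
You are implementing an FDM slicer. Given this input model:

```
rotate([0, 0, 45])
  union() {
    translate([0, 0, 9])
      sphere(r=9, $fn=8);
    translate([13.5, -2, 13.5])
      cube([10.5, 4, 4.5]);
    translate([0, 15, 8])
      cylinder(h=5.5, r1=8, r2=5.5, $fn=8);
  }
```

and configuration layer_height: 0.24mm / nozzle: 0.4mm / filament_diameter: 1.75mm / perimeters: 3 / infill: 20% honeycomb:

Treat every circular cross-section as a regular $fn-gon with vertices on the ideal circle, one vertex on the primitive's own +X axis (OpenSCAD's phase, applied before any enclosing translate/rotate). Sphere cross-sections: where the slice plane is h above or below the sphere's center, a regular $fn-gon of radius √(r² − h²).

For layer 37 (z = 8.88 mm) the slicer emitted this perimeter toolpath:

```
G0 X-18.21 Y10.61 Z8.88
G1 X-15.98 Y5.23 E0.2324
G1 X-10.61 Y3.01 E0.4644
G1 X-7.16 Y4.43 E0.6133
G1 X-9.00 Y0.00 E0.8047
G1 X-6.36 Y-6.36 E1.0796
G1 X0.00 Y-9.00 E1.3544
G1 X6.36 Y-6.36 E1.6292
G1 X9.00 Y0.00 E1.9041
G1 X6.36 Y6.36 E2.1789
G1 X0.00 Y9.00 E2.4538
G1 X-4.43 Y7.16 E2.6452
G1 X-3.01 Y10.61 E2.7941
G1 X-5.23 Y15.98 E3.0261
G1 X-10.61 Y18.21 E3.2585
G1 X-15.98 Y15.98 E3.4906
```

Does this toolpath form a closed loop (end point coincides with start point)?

Start point (G0): (-18.21, 10.61). End point (last G1): the path does not return to the start — open.

no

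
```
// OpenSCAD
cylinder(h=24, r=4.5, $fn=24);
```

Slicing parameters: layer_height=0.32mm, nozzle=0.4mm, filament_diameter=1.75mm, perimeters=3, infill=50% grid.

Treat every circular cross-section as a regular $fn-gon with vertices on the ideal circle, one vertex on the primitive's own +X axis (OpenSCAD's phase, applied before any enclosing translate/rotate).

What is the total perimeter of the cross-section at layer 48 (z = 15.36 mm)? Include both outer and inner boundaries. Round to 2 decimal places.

28.19 mm

At z = 15.36 mm: the r=4.5 cylinder gives a regular 24-gon of circumradius 4.5 (constant along its height) (perimeter = 2·24·4.500·sin(180°/24) = 28.19 mm). Overall, the cross-section is a single solid region. Total boundary length (outer) = 28.19 mm.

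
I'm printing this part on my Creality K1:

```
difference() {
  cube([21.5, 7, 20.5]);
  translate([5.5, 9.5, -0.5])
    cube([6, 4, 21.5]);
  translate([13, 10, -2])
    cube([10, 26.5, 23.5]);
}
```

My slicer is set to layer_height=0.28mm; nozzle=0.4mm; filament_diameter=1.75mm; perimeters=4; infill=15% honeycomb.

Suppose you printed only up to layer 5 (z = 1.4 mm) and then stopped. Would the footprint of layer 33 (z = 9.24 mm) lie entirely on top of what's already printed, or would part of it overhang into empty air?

Compare the two slices. At z = 1.4: the cube (footprint 21.5×7) is included at this height (area 150.50 mm²); the cube at (5.5, 9.5) (footprint 6×4) is included at this height (area 24.00 mm²); the 10×26.5 cube at (13, 10) contributes its full rectangle (area 265.00 mm²); Taking the first minus the rest: starting from the 21.5×7 cube (150.50 mm²), the 6×4 cube at (5.5, 9.5) misses the remaining region (no effect); the 10×26.5 cube at (13, 10) misses the remaining region (no effect) — area = 150.50 mm². At z = 9.24: the cube (footprint 21.5×7) is included at this height (area 150.50 mm²); the 6×4 cube at (5.5, 9.5) contributes its full rectangle (area 24.00 mm²); the cube at (13, 10) (footprint 10×26.5) is included at this height (area 265.00 mm²); After the difference (first − rest): starting from the 21.5×7 cube (150.50 mm²), the 6×4 cube at (5.5, 9.5) misses the remaining region (no effect); the 10×26.5 cube at (13, 10) misses the remaining region (no effect) — area = 150.50 mm². Checking containment: the cross-section at z = 9.24 is a subset of the cross-section at z = 1.4.

entirely on top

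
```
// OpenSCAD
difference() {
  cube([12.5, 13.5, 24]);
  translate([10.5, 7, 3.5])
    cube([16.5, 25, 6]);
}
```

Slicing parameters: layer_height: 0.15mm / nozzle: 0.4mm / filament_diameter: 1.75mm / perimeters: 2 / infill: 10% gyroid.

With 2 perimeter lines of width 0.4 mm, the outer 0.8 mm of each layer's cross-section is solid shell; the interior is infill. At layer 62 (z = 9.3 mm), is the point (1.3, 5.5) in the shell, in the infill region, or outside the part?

infill

At z = 9.3 mm: the cube is present — its section is the full 12.5×13.5 rectangle; the 16.5×25 cube at (10.5, 7) contributes its full rectangle; Subtracting the remaining from the first: starting from the 12.5×13.5 cube, the 16.5×25 cube at (10.5, 7) partially overlaps it — only the 13.00 mm² overlap (of its 412.50 mm²) is removed, clipping the outline — 1 connected region. Overall, the cross-section is a single solid region. The nearest boundary edge runs (0.00, 0.00)→(0.00, 13.50); distance from the point to it = 1.30 mm. The point is inside the cross-section and 1.30 mm from the nearest boundary — more than the 0.8 mm shell width (2 × 0.4), so it's in the infill interior.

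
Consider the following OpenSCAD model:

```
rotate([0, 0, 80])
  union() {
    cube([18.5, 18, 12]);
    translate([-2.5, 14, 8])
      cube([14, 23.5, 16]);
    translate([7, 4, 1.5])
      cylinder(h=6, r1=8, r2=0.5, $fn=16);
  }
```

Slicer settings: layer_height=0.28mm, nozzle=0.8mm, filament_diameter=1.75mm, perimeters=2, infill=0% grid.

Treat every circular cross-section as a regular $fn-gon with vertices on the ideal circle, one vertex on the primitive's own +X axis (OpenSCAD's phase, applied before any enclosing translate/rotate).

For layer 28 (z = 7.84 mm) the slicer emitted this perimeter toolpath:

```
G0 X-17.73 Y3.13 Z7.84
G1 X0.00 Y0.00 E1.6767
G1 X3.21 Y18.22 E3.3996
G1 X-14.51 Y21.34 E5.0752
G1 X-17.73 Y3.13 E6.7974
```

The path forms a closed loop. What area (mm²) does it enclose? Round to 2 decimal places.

Apply the shoelace formula to the sequence of (X, Y) vertices; enclosed area = 332.91 mm².

332.91 mm²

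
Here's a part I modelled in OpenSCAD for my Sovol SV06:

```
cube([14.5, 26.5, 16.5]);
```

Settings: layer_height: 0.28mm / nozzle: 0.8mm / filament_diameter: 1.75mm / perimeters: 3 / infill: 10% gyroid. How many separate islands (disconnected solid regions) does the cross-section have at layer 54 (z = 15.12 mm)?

At z = 15.12 mm: the cube is present — its section is the full 14.5×26.5 rectangle. Overall, the cross-section is a single solid region. Island count = 1.

1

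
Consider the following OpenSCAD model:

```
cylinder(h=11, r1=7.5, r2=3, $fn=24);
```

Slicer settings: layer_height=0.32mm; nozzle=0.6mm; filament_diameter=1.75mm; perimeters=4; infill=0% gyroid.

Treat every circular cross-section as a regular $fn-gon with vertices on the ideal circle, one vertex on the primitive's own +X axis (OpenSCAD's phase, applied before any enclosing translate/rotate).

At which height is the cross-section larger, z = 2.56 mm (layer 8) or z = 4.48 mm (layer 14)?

Layer 8 (z = 2.56): the cone: at t=0.233 of its height the radius interpolates to r₁+(r₂−r₁)t = 6.453, giving a regular 24-gon of that circumradius (area = (24/2)·6.453²·sin(360°/24) = 129.32 mm²). So its area = 129.32 mm². Layer 14 (z = 4.48): the cone: at t=0.407 of its height the radius interpolates to r₁+(r₂−r₁)t = 5.667, giving a regular 24-gon of that circumradius (area = (24/2)·5.667²·sin(360°/24) = 99.75 mm²). So its area = 99.75 mm². Layer 8 is larger (129.32 vs 99.75 mm²).

layer 8 (z = 2.56 mm)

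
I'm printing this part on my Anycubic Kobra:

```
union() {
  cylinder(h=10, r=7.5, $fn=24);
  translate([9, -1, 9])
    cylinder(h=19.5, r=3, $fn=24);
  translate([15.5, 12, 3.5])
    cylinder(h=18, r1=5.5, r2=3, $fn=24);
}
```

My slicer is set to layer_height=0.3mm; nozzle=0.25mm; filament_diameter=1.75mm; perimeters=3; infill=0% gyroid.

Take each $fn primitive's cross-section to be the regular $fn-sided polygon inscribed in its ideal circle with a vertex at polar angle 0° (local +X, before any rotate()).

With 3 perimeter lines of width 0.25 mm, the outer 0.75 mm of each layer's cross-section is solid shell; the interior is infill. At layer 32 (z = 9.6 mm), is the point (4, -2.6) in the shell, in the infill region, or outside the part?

infill

At z = 9.6 mm: the cylinder: section is a regular 24-gon, circumradius r=7.5; the r=3 cylinder at (9, -1) gives a regular 24-gon of circumradius 3 (constant along its height); the cone at (15.5, 12): at t=0.339 of its height the radius interpolates to r₁+(r₂−r₁)t = 4.653, giving a regular 24-gon of that circumradius; Taking the union: the regions partially overlap (shared area 4.29 mm²), so overlapping operands fuse into one piece — 2 connected regions. Overall, the cross-section has 2 separate islands. The nearest boundary edge runs (6.50, -3.75)→(5.30, -5.30); distance from the point to it = 2.68 mm. (Shell/infill is judged within the island containing the point — the largest one.) The point is inside the cross-section and 2.68 mm from the nearest boundary — more than the 0.75 mm shell width (3 × 0.25), so it's in the infill interior.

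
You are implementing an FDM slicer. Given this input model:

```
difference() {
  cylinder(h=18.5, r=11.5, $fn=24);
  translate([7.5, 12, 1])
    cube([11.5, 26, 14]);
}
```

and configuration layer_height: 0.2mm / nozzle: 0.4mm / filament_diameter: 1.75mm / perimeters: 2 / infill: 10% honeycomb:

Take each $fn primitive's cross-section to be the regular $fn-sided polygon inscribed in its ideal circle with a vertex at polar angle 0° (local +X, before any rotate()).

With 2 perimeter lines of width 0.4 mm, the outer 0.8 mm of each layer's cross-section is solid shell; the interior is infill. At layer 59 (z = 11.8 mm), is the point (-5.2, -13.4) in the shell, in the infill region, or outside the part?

At z = 11.8 mm: the cylinder: section is a regular 24-gon, circumradius r=11.5; the 11.5×26 cube at (7.5, 12) contributes its full rectangle; Taking the first minus the rest: starting from the r=11.5 cylinder, the 11.5×26 cube at (7.5, 12) misses the remaining region (no effect) — 1 connected region. Overall, the cross-section is a single solid region. The nearest boundary edge runs (-2.98, -11.11)→(-5.75, -9.96); distance from the point to it = 2.97 mm. The point is not inside any of the regions above, so it lies outside the cross-section (2.97 mm from the nearest boundary).

outside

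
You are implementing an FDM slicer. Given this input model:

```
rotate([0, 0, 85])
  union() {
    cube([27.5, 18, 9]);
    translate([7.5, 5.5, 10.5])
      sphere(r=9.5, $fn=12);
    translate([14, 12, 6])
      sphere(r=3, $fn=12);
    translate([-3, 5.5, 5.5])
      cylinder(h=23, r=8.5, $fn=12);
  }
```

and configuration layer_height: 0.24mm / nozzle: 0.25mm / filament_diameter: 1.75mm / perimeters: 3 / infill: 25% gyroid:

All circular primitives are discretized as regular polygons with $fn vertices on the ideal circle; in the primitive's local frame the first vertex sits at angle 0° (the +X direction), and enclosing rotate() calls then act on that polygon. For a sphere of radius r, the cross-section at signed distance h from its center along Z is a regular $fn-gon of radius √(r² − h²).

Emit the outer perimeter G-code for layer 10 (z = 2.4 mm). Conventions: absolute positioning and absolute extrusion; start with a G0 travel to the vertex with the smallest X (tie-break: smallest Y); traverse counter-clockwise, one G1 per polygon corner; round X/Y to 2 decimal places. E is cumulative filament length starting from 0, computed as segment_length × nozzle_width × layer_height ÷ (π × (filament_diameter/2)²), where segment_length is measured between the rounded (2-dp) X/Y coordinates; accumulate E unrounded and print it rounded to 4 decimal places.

G0 X-17.93 Y1.57 Z2.40
G1 X0.00 Y0.00 E0.4490
G1 X2.40 Y27.40 E1.1351
G1 X-15.53 Y28.96 E1.5840
G1 X-17.93 Y1.57 E2.2699

At z = 2.4 mm: the cube (footprint 27.5×18) is included at this height; the r=9.5 sphere at (7.5, 5.5) slices to a regular 12-gon of circumradius 4.964 (√(r²−h²) with h=8.1 from center); the sphere at (14, 12) does not reach this height (|z−center|=3.600 > r=3); the cylinder at (-3, 5.5) does not reach this height (z outside [5.5, 28.5]); Merging all regions: the r=9.5 sphere at (7.5, 5.5) lies entirely inside the 27.5×18 cube, so the union is just the 27.5×18 cube — 1 connected region; (whole slice rotated 85° about Z — lengths, areas and connectivity unchanged). The outline is a single polygon with 4 vertices. Extrusion per mm of travel: 0.25 × 0.24 / (π × 0.875²) = 0.024945. Accumulating E over each segment gives final E = 2.2699.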